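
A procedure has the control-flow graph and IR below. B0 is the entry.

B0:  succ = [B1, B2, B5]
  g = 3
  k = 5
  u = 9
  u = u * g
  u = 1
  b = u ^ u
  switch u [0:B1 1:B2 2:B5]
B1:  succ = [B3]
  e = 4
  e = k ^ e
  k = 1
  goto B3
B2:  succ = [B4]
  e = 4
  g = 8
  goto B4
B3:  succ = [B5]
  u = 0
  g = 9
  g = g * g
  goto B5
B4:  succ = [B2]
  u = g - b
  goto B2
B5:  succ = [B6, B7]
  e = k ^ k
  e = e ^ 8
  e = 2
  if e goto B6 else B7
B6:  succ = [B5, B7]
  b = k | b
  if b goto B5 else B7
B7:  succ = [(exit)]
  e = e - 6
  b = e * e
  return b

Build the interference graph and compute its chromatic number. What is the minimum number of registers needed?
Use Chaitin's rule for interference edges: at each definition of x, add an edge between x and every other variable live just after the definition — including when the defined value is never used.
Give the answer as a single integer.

Answer: 4

Working:
def/use:
  B0 def {b,g,k,u} use ∅
  B1 def {e,k} use {k}
  B2 def {e,g} use ∅
  B3 def {g,u} use ∅
  B4 def {u} use {b,g}
  B5 def {e} use {k}
  B6 def {b} use {b,k}
  B7 def {b,e} use {e}

Backward fixpoint:
  live B0: ∅→{b,k}
  live B1: {b,k}→{b,k}
  live B2: {b}→{b,g}
  live B3: {b,k}→{b,k}
  live B4: {b,g}→{b}
  live B5: {b,k}→{b,e,k}
  live B6: {b,e,k}→{b,e,k}
  live B7: {e}→∅

Interfere edges:
  b↔{e,g,k,u}
  e↔{b,k}
  g↔{b,k,u}
  k↔{b,e,g,u}
  u↔{b,g,k}

Registers:
  lower bound: {b,g,k,u} mutually conflict ⇒ χ ≥ 4
  4-colouring: R0={b}  R1={k}  R2={e,g}  R3={u}
  χ = 4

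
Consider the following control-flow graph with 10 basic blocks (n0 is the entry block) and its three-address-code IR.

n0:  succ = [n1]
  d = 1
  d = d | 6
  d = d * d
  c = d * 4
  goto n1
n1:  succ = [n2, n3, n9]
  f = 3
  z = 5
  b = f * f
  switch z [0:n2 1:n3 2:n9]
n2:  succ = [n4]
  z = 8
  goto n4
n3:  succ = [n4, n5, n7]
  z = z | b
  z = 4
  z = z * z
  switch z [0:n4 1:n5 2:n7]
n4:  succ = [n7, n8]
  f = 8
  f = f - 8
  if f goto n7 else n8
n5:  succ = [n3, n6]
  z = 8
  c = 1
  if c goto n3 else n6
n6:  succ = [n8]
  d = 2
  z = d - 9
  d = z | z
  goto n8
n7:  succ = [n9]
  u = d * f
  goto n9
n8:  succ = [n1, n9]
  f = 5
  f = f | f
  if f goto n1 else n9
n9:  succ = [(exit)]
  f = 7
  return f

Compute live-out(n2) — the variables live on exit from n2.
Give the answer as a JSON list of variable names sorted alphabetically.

Per-block:
  n0: {c,d} / ∅
  n1: {b,f,z} / ∅
  n2: {z} / ∅
  n3: {z} / {b,z}
  n4: {f} / ∅
  n5: {c,z} / ∅
  n6: {d,z} / ∅
  n7: {u} / {d,f}
  n8: {f} / ∅
  n9: {f} / ∅

Live sets:
  n0 li=∅ lo={d}
  n1 li={d} lo={b,d,f,z}
  n2 li={d} lo={d}
  n3 li={b,d,f,z} lo={b,d,f}
  n4 li={d} lo={d,f}
  n5 li={b,d,f} lo={b,d,f,z}
  n6 li=∅ lo={d}
  n7 li={d,f} lo=∅
  n8 li={d} lo={d}
  n9 li=∅ lo=∅

live-out(n2) = ["d"]

Answer: ["d"]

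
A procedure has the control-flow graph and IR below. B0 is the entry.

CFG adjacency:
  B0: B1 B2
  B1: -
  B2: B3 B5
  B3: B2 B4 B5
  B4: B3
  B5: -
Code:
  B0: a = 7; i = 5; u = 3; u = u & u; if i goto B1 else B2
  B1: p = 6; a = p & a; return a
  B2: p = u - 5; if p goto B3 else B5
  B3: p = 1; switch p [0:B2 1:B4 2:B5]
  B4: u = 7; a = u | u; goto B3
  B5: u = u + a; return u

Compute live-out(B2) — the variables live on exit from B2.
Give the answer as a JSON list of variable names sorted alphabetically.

Block summaries:
  B0: {a,i,u} / ∅
  B1: {a,p} / {a}
  B2: {p} / {u}
  B3: {p} / ∅
  B4: {a,u} / ∅
  B5: {u} / {a,u}

Backward fixpoint:
  B0 li=∅ lo={a,u}
  B1 li={a} lo=∅
  B2 li={a,u} lo={a,u}
  B3 li={a,u} lo={a,u}
  B4 li=∅ lo={a,u}
  B5 li={a,u} lo=∅

live-out(B2) = ["a", "u"]

Answer: ["a", "u"]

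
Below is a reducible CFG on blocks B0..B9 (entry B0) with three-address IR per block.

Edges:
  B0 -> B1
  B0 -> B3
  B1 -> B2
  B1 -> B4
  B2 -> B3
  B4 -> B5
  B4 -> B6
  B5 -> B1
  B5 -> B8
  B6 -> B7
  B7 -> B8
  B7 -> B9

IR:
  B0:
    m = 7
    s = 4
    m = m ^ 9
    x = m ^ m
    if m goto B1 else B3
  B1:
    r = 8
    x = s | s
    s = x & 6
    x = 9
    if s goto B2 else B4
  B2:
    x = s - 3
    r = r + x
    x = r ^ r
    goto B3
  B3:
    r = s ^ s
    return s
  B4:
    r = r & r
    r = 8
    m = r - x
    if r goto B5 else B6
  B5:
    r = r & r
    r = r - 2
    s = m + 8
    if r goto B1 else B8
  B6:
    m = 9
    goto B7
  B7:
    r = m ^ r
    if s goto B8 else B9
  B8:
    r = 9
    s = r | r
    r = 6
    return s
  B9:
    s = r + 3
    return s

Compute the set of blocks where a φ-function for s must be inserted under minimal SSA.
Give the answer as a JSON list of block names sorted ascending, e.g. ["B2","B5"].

idom tree: B1←B0 B2←B1 B3←B0 B4←B1 B5←B4 B6←B4 B7←B6 B8←B4 B9←B7
Dom∩ at merges:
  B1: preds {B0,B5}: {B0} ∩ {B0,B1,B4,B5} = {B0}; idom=B0
  B3: preds {B0,B2}: {B0} ∩ {B0,B1,B2} = {B0}; idom=B0
  B8: preds {B5,B7}: {B0,B1,B4,B5} ∩ {B0,B1,B4,B6,B7} = {B0,B1,B4}; idom=B4

Frontier:
  join B1 pred B0: · stop@B0
  join B1 pred B5: B5→B4→B1 stop@B0
  join B3 pred B0: · stop@B0
  join B3 pred B2: B2→B1 stop@B0
  join B8 pred B5: B5 stop@B4
  join B8 pred B7: B7→B6 stop@B4
  B0 → ∅
  B1 → {B1,B3}
  B2 → {B3}
  B3 → ∅
  B4 → {B1}
  B5 → {B1,B8}
  B6 → {B8}
  B7 → {B8}
  B8 → ∅
  B9 → ∅

φ for s: defs {B0,B1,B5,B8,B9}
  DF⁺ = {B1,B3,B8}

Answer: ["B1", "B3", "B8"]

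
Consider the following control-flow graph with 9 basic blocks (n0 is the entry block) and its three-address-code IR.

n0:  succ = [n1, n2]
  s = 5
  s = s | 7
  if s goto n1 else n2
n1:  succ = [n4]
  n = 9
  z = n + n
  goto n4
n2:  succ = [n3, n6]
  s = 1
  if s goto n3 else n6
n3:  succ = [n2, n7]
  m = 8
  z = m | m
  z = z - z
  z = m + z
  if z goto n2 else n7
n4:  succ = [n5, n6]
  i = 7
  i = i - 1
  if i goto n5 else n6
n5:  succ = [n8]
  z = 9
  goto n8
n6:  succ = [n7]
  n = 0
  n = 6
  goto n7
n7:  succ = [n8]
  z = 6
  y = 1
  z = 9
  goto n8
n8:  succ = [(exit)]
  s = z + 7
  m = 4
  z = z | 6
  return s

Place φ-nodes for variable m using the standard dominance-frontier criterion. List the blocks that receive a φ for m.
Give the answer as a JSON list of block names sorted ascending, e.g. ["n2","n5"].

idom tree: n1←n0 n2←n0 n3←n2 n4←n1 n5←n4 n6←n0 n7←n0 n8←n0
Join-block Dom:
  n2: preds {n0,n3}: {n0} ∩ {n0,n2,n3} = {n0}; idom=n0
  n6: preds {n2,n4}: {n0,n2} ∩ {n0,n1,n4} = {n0}; idom=n0
  n7: preds {n3,n6}: {n0,n2,n3} ∩ {n0,n6} = {n0}; idom=n0
  n8: preds {n5,n7}: {n0,n1,n4,n5} ∩ {n0,n7} = {n0}; idom=n0

DF walk-up:
  join n2 pred n0: · stop@n0
  join n2 pred n3: n3→n2 stop@n0
  join n6 pred n2: n2 stop@n0
  join n6 pred n4: n4→n1 stop@n0
  join n7 pred n3: n3→n2 stop@n0
  join n7 pred n6: n6 stop@n0
  join n8 pred n5: n5→n4→n1 stop@n0
  join n8 pred n7: n7 stop@n0
  n0 → ∅
  n1 → {n6,n8}
  n2 → {n2,n6,n7}
  n3 → {n2,n7}
  n4 → {n6,n8}
  n5 → {n8}
  n6 → {n7}
  n7 → {n8}
  n8 → ∅

φ for m: defs {n3,n8}
  DF⁺ = {n2,n6,n7,n8}

Answer: ["n2", "n6", "n7", "n8"]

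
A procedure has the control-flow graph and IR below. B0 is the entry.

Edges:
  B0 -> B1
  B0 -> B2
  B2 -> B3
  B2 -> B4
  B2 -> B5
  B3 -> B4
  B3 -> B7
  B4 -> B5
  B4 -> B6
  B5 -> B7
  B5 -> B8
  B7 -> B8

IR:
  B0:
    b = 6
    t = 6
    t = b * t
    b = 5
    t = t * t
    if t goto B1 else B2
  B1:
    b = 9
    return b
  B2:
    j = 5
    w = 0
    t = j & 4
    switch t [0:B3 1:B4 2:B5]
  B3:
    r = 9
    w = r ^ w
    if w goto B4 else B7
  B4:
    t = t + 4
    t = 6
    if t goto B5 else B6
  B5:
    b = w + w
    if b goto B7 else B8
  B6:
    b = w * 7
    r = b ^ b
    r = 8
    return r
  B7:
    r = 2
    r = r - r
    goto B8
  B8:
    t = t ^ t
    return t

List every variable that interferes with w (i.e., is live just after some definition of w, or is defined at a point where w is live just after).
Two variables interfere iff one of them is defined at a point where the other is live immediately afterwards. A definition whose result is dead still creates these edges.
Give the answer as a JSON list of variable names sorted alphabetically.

Block summaries:
  B0: {b,t} / ∅
  B1: {b} / ∅
  B2: {j,t,w} / ∅
  B3: {r,w} / {w}
  B4: {t} / {t}
  B5: {b} / {w}
  B6: {b,r} / {w}
  B7: {r} / ∅
  B8: {t} / {t}

Backward fixpoint:
  B0 li=∅ lo=∅
  B1 li=∅ lo=∅
  B2 li=∅ lo={t,w}
  B3 li={t,w} lo={t,w}
  B4 li={t,w} lo={t,w}
  B5 li={t,w} lo={t}
  B6 li={w} lo=∅
  B7 li={t} lo={t}
  B8 li={t} lo=∅

Interference:
  b — {t}
  j — {w}
  r — {t,w}
  t — {b,r,w}
  w — {j,r,t}

N(w) = ["j", "r", "t"]

Answer: ["j", "r", "t"]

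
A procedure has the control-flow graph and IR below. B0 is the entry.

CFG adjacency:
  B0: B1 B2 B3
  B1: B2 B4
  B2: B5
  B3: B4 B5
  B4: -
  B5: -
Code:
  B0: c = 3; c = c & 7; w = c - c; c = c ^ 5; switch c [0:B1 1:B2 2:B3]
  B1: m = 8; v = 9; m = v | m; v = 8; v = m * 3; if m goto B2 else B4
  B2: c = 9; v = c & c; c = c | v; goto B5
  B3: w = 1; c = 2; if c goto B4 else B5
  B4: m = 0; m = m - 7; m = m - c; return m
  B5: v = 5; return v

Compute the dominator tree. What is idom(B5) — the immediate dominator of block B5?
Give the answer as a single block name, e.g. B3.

idom tree: B1←B0 B2←B0 B3←B0 B4←B0 B5←B0
Dom at joins:
  B2: preds {B0,B1}: {B0} ∩ {B0,B1} = {B0}; idom=B0
  B4: preds {B1,B3}: {B0,B1} ∩ {B0,B3} = {B0}; idom=B0
  B5: preds {B2,B3}: {B0,B2} ∩ {B0,B3} = {B0}; idom=B0

idom(B5) = B0

Answer: B0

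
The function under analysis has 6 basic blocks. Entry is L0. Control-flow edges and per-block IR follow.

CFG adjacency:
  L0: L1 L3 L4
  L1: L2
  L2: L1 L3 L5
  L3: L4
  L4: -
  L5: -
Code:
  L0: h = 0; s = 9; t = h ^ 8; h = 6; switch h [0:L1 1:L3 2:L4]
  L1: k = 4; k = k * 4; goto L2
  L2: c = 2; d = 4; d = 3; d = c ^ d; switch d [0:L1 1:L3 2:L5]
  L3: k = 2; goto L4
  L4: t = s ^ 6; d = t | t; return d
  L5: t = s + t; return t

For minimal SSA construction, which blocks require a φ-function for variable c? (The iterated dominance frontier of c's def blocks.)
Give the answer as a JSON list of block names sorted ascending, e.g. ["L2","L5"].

Answer: ["L1", "L3", "L4"]

Analysis:
idom tree: L1←L0 L2←L1 L3←L0 L4←L0 L5←L2
Dom at joins:
  L1: preds {L0,L2}: {L0} ∩ {L0,L1,L2} = {L0}; idom=L0
  L3: preds {L0,L2}: {L0} ∩ {L0,L1,L2} = {L0}; idom=L0
  L4: preds {L0,L3}: {L0} ∩ {L0,L3} = {L0}; idom=L0

DF walk-up:
  join L1 pred L0: · stop@L0
  join L1 pred L2: L2→L1 stop@L0
  join L3 pred L0: · stop@L0
  join L3 pred L2: L2→L1 stop@L0
  join L4 pred L0: · stop@L0
  join L4 pred L3: L3 stop@L0
  L0: DF=∅
  L1: DF={L1,L3}
  L2: DF={L1,L3}
  L3: DF={L4}
  L4: DF=∅
  L5: DF=∅

φ for c: defs {L2}
  DF⁺ = {L1,L3,L4}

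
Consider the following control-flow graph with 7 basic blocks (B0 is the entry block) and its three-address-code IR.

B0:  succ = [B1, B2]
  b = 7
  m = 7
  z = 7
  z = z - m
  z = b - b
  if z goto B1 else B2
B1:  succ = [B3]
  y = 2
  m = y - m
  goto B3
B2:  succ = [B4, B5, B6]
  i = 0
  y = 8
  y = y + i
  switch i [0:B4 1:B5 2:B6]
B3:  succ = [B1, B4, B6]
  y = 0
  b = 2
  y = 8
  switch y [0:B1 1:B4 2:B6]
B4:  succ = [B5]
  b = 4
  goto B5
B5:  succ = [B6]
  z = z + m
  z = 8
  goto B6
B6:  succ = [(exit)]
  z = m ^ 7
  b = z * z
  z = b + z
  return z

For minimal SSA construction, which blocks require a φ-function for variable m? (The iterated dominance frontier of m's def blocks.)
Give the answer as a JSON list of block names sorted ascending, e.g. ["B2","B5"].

Answer: ["B1", "B4", "B5", "B6"]

Analysis:
idom tree: B1←B0 B2←B0 B3←B1 B4←B0 B5←B0 B6←B0
Join-block Dom:
  B1: preds {B0,B3}: {B0} ∩ {B0,B1,B3} = {B0}; idom=B0
  B4: preds {B2,B3}: {B0,B2} ∩ {B0,B1,B3} = {B0}; idom=B0
  B5: preds {B2,B4}: {B0,B2} ∩ {B0,B4} = {B0}; idom=B0
  B6: preds {B2,B3,B5}: {B0,B2} ∩ {B0,B1,B3} ∩ {B0,B5} = {B0}; idom=B0

DF walk-up:
  join B1 pred B0: · stop@B0
  join B1 pred B3: B3→B1 stop@B0
  join B4 pred B2: B2 stop@B0
  join B4 pred B3: B3→B1 stop@B0
  join B5 pred B2: B2 stop@B0
  join B5 pred B4: B4 stop@B0
  join B6 pred B2: B2 stop@B0
  join B6 pred B3: B3→B1 stop@B0
  join B6 pred B5: B5 stop@B0
  B0: DF=∅
  B1: DF={B1,B4,B6}
  B2: DF={B4,B5,B6}
  B3: DF={B1,B4,B6}
  B4: DF={B5}
  B5: DF={B6}
  B6: DF=∅

φ for m: defs {B0,B1}
  DF⁺ = {B1,B4,B5,B6}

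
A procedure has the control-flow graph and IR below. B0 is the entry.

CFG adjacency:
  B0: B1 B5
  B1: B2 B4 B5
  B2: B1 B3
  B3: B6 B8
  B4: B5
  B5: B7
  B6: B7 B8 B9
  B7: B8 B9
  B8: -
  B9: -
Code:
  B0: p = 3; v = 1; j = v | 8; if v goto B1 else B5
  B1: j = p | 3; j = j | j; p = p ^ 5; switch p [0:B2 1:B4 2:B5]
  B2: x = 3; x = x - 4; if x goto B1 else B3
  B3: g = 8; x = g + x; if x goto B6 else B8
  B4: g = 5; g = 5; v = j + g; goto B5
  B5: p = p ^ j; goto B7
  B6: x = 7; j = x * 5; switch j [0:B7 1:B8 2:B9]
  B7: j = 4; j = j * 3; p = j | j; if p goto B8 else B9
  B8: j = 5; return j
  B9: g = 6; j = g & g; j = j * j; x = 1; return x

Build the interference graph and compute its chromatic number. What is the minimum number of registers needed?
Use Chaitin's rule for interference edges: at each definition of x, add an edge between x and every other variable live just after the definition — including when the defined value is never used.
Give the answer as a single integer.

Per-block:
  B0: def={j,p,v} ue=∅
  B1: def={j,p} ue={p}
  B2: def={x} ue=∅
  B3: def={g,x} ue={x}
  B4: def={g,v} ue={j}
  B5: def={p} ue={j,p}
  B6: def={j,x} ue=∅
  B7: def={j,p} ue=∅
  B8: def={j} ue=∅
  B9: def={g,j,x} ue=∅

Liveness:
  B0: in=∅ out={j,p}
  B1: in={p} out={j,p}
  B2: in={p} out={p,x}
  B3: in={x} out=∅
  B4: in={j,p} out={j,p}
  B5: in={j,p} out=∅
  B6: in=∅ out=∅
  B7: in=∅ out=∅
  B8: in=∅ out=∅
  B9: in=∅ out=∅

Conflict graph:
  g↔{j,p,x}
  j↔{g,p,v}
  p↔{g,j,v,x}
  v↔{j,p}
  x↔{g,p}

Chromatic number:
  lower bound: {g,j,p} mutually conflict ⇒ χ ≥ 3
  3-colouring: c0={p}  c1={g,v}  c2={j,x}
  χ = 3

Answer: 3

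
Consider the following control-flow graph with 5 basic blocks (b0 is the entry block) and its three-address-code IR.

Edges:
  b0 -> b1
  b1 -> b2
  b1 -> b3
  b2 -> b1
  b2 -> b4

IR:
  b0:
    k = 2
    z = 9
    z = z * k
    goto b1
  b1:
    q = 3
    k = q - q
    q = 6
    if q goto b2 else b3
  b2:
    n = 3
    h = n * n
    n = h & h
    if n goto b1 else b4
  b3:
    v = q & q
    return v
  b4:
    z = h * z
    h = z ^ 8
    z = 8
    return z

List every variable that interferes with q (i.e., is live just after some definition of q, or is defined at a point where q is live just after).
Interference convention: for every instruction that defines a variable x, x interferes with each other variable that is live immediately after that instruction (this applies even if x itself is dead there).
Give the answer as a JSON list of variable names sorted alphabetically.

Answer: ["z"]

Analysis:
def/use:
  b0: def={k,z} ue=∅
  b1: def={k,q} ue=∅
  b2: def={h,n} ue=∅
  b3: def={v} ue={q}
  b4: def={h,z} ue={h,z}

Backward fixpoint:
  b0 li=∅ lo={z}
  b1 li={z} lo={q,z}
  b2 li={z} lo={h,z}
  b3 li={q} lo=∅
  b4 li={h,z} lo=∅

Interfere edges:
  h — {n,z}
  k — {z}
  n — {h,z}
  q — {z}
  v — ∅
  z — {h,k,n,q}

N(q) = ["z"]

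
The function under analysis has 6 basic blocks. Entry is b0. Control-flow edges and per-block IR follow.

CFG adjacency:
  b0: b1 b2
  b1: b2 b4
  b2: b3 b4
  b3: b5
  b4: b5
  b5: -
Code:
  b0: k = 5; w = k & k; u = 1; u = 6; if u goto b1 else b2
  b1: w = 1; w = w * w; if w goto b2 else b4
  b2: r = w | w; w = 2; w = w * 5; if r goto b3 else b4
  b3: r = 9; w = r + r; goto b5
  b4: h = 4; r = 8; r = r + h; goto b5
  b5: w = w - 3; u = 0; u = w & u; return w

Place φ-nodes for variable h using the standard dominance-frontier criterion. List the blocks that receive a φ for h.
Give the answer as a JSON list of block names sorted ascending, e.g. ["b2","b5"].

Answer: ["b5"]

Analysis:
idom tree: b1←b0 b2←b0 b3←b2 b4←b0 b5←b0
Dom at joins:
  b2: preds {b0,b1}: {b0} ∩ {b0,b1} = {b0}; idom=b0
  b4: preds {b1,b2}: {b0,b1} ∩ {b0,b2} = {b0}; idom=b0
  b5: preds {b3,b4}: {b0,b2,b3} ∩ {b0,b4} = {b0}; idom=b0

Frontier:
  b2←b0: walk · to b0
  b2←b1: walk b1 to b0
  b4←b1: walk b1 to b0
  b4←b2: walk b2 to b0
  b5←b3: walk b3→b2 to b0
  b5←b4: walk b4 to b0
  b0: DF=∅
  b1: DF={b2,b4}
  b2: DF={b4,b5}
  b3: DF={b5}
  b4: DF={b5}
  b5: DF=∅

φ for h: defs {b4}
  DF⁺ = {b5}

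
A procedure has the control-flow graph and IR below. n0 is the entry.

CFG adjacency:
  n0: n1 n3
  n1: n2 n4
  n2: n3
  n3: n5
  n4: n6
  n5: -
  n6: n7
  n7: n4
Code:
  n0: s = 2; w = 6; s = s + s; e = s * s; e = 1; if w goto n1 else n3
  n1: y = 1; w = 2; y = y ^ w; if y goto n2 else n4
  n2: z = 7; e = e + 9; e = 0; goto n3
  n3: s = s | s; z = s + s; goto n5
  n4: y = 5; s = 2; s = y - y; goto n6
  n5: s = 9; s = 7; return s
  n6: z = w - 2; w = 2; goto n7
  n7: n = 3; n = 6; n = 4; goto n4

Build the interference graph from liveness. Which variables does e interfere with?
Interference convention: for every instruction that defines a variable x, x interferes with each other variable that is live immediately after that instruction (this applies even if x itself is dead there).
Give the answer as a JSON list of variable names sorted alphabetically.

Per-block:
  n0: def={e,s,w} ue=∅
  n1: def={w,y} ue=∅
  n2: def={e,z} ue={e}
  n3: def={s,z} ue={s}
  n4: def={s,y} ue=∅
  n5: def={s} ue=∅
  n6: def={w,z} ue={w}
  n7: def={n} ue=∅

Backward fixpoint:
  n0 li=∅ lo={e,s}
  n1 li={e,s} lo={e,s,w}
  n2 li={e,s} lo={s}
  n3 li={s} lo=∅
  n4 li={w} lo={w}
  n5 li=∅ lo=∅
  n6 li={w} lo={w}
  n7 li={w} lo={w}

Conflict graph:
  e — {s,w,y,z}
  n — {w}
  s — {e,w,y,z}
  w — {e,n,s,y}
  y — {e,s,w}
  z — {e,s}

N(e) = ["s", "w", "y", "z"]

Answer: ["s", "w", "y", "z"]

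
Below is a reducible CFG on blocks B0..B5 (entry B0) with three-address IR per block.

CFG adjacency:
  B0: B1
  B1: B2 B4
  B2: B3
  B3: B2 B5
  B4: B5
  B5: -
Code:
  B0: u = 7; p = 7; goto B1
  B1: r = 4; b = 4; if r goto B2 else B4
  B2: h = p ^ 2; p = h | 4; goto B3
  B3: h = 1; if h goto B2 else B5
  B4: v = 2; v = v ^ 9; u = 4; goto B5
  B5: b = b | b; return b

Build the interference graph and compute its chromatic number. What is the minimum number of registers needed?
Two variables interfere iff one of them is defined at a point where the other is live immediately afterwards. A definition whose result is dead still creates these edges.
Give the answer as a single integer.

Answer: 3

Working:
Per-block:
  B0: def={p,u} ue=∅
  B1: def={b,r} ue=∅
  B2: def={h,p} ue={p}
  B3: def={h} ue=∅
  B4: def={u,v} ue=∅
  B5: def={b} ue={b}

Liveness:
  live B0: ∅→{p}
  live B1: {p}→{b,p}
  live B2: {b,p}→{b,p}
  live B3: {b,p}→{b,p}
  live B4: {b}→{b}
  live B5: {b}→∅

Interference:
  b: {h,p,r,u,v}
  h: {b,p}
  p: {b,h,r}
  r: {b,p}
  u: {b}
  v: {b}

Registers:
  clique {b,h,p} ⇒ need ≥ 3
  3-colouring: c0={b}  c1={p,u,v}  c2={h,r}
  χ = 3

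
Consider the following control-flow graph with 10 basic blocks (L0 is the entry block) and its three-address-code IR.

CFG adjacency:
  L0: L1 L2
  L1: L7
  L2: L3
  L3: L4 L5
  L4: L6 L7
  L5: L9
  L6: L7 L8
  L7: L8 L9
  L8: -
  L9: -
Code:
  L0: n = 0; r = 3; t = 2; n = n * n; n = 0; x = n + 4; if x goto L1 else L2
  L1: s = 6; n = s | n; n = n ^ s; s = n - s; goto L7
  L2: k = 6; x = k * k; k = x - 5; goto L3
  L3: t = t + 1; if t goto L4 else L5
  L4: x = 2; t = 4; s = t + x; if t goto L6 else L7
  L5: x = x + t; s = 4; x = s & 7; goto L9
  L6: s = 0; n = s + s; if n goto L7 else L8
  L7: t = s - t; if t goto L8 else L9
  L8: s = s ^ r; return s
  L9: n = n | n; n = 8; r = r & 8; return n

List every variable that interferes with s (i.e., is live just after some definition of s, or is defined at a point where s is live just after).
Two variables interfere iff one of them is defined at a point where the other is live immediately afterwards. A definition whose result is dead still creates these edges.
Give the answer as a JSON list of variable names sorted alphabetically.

Block summaries:
  L0: {n,r,t,x} / ∅
  L1: {n,s} / {n}
  L2: {k,x} / ∅
  L3: {t} / {t}
  L4: {s,t,x} / ∅
  L5: {s,x} / {t,x}
  L6: {n,s} / ∅
  L7: {t} / {s,t}
  L8: {s} / {r,s}
  L9: {n,r} / {n,r}

Liveness:
  L0 li=∅ lo={n,r,t}
  L1 li={n,r,t} lo={n,r,s,t}
  L2 li={n,r,t} lo={n,r,t,x}
  L3 li={n,r,t,x} lo={n,r,t,x}
  L4 li={n,r} lo={n,r,s,t}
  L5 li={n,r,t,x} lo={n,r}
  L6 li={r,t} lo={n,r,s,t}
  L7 li={n,r,s,t} lo={n,r,s}
  L8 li={r,s} lo=∅
  L9 li={n,r} lo=∅

Conflict graph:
  k — {n,r,t,x}
  n — {k,r,s,t,x}
  r — {k,n,s,t,x}
  s — {n,r,t}
  t — {k,n,r,s,x}
  x — {k,n,r,t}

N(s) = ["n", "r", "t"]

Answer: ["n", "r", "t"]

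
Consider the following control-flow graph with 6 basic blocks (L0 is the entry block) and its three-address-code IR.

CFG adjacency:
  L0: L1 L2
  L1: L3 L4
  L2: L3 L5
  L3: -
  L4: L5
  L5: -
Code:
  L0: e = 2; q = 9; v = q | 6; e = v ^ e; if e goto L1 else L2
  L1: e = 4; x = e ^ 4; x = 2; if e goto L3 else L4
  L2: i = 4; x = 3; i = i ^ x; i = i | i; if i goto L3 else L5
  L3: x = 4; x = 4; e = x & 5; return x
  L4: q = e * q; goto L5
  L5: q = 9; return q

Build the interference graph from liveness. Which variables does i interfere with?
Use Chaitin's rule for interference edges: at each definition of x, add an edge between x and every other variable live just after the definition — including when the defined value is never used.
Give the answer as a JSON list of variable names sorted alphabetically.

def/use:
  L0: def={e,q,v} ue=∅
  L1: def={e,x} ue=∅
  L2: def={i,x} ue=∅
  L3: def={e,x} ue=∅
  L4: def={q} ue={e,q}
  L5: def={q} ue=∅

Backward fixpoint:
  L0: in=∅ out={q}
  L1: in={q} out={e,q}
  L2: in=∅ out=∅
  L3: in=∅ out=∅
  L4: in={e,q} out=∅
  L5: in=∅ out=∅

Conflict graph:
  e — {q,v,x}
  i — {x}
  q — {e,v,x}
  v — {e,q}
  x — {e,i,q}

N(i) = ["x"]

Answer: ["x"]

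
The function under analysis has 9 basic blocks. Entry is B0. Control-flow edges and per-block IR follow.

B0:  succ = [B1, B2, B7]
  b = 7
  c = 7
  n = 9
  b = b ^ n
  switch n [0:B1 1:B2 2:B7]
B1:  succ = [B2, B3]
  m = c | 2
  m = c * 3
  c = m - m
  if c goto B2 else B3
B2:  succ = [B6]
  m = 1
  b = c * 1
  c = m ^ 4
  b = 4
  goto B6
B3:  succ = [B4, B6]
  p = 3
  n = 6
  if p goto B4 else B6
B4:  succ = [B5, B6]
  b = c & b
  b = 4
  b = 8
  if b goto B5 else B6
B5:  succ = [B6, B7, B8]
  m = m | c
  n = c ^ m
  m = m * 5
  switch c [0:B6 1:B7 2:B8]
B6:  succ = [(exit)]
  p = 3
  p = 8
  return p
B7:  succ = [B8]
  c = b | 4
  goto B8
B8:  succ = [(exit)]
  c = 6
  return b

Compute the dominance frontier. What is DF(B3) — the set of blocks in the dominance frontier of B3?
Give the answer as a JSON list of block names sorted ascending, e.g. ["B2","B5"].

idom tree: B1←B0 B2←B0 B3←B1 B4←B3 B5←B4 B6←B0 B7←B0 B8←B0
Join-block Dom:
  B2: preds {B0,B1}: {B0} ∩ {B0,B1} = {B0}; idom=B0
  B6: preds {B2,B3,B4,B5}: {B0,B2} ∩ {B0,B1,B3} ∩ {B0,B1,B3,B4} ∩ {B0,B1,B3,B4,B5} = {B0}; idom=B0
  B7: preds {B0,B5}: {B0} ∩ {B0,B1,B3,B4,B5} = {B0}; idom=B0
  B8: preds {B5,B7}: {B0,B1,B3,B4,B5} ∩ {B0,B7} = {B0}; idom=B0

DF derivation:
  join B2 pred B0: · stop@B0
  join B2 pred B1: B1 stop@B0
  join B6 pred B2: B2 stop@B0
  join B6 pred B3: B3→B1 stop@B0
  join B6 pred B4: B4→B3→B1 stop@B0
  join B6 pred B5: B5→B4→B3→B1 stop@B0
  join B7 pred B0: · stop@B0
  join B7 pred B5: B5→B4→B3→B1 stop@B0
  join B8 pred B5: B5→B4→B3→B1 stop@B0
  join B8 pred B7: B7 stop@B0
  B0 → ∅
  B1 → {B2,B6,B7,B8}
  B2 → {B6}
  B3 → {B6,B7,B8}
  B4 → {B6,B7,B8}
  B5 → {B6,B7,B8}
  B6 → ∅
  B7 → {B8}
  B8 → ∅

DF(B3) = ["B6", "B7", "B8"]

Answer: ["B6", "B7", "B8"]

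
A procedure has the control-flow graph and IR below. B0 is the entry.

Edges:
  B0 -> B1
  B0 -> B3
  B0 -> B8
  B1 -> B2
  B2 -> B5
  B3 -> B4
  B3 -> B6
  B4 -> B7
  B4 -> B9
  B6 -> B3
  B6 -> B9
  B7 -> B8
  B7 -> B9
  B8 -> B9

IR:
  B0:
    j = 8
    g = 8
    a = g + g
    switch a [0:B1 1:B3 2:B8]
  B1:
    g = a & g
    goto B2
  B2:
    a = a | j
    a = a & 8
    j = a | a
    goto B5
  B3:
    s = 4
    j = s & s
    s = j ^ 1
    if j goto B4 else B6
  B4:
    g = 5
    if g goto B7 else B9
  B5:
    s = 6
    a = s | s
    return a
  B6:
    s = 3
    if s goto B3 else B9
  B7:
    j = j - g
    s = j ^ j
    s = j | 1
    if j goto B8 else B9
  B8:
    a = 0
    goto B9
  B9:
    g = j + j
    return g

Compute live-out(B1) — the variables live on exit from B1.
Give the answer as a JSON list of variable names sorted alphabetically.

def/use:
  B0: def={a,g,j} ue=∅
  B1: def={g} ue={a,g}
  B2: def={a,j} ue={a,j}
  B3: def={j,s} ue=∅
  B4: def={g} ue=∅
  B5: def={a,s} ue=∅
  B6: def={s} ue=∅
  B7: def={j,s} ue={g,j}
  B8: def={a} ue=∅
  B9: def={g} ue={j}

Liveness:
  live B0: ∅→{a,g,j}
  live B1: {a,g,j}→{a,j}
  live B2: {a,j}→∅
  live B3: ∅→{j}
  live B4: {j}→{g,j}
  live B5: ∅→∅
  live B6: {j}→{j}
  live B7: {g,j}→{j}
  live B8: {j}→{j}
  live B9: {j}→∅

live-out(B1) = ["a", "j"]

Answer: ["a", "j"]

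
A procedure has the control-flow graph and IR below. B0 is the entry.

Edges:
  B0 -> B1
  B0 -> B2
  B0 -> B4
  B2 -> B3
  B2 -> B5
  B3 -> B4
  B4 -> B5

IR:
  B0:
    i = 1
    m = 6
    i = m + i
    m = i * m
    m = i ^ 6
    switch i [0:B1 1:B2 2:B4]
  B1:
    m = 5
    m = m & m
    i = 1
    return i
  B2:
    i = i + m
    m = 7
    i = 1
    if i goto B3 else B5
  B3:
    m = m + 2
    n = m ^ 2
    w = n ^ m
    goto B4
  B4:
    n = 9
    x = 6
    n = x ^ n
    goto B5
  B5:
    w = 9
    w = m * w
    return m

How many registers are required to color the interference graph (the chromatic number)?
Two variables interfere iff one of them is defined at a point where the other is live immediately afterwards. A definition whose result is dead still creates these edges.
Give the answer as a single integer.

Answer: 3

Analysis:
def/use:
  B0: {i,m} / ∅
  B1: {i,m} / ∅
  B2: {i,m} / {i,m}
  B3: {m,n,w} / {m}
  B4: {n,x} / ∅
  B5: {w} / {m}

Liveness:
  B0: in=∅ out={i,m}
  B1: in=∅ out=∅
  B2: in={i,m} out={m}
  B3: in={m} out={m}
  B4: in={m} out={m}
  B5: in={m} out=∅

Interference:
  i↔{m}
  m↔{i,n,w,x}
  n↔{m,x}
  w↔{m}
  x↔{m,n}

Chromatic number:
  {m,n,x} pairwise interfere (3-clique) ⇒ χ ≥ 3
  assign i→r1 m→r0 n→r1 w→r1 x→r2 — no edge inside a register ⇒ χ ≤ 3
  χ = 3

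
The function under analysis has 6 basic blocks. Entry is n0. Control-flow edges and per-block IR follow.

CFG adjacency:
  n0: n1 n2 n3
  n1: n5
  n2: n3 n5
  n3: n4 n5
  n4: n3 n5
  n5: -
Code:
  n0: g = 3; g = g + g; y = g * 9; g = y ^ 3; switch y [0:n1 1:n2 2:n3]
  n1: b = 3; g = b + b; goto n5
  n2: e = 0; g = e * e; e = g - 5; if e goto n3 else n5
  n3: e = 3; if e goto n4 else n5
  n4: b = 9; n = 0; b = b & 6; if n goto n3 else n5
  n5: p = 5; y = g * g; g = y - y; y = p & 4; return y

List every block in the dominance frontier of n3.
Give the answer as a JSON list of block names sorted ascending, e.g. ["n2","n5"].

Answer: ["n3", "n5"]

Analysis:
idom tree: n1←n0 n2←n0 n3←n0 n4←n3 n5←n0
Dom at joins:
  n3: preds {n0,n2,n4}: {n0} ∩ {n0,n2} ∩ {n0,n3,n4} = {n0}; idom=n0
  n5: preds {n1,n2,n3,n4}: {n0,n1} ∩ {n0,n2} ∩ {n0,n3} ∩ {n0,n3,n4} = {n0}; idom=n0

DF derivation:
  join n3 pred n0: · stop@n0
  join n3 pred n2: n2 stop@n0
  join n3 pred n4: n4→n3 stop@n0
  join n5 pred n1: n1 stop@n0
  join n5 pred n2: n2 stop@n0
  join n5 pred n3: n3 stop@n0
  join n5 pred n4: n4→n3 stop@n0
  n0: DF=∅
  n1: DF={n5}
  n2: DF={n3,n5}
  n3: DF={n3,n5}
  n4: DF={n3,n5}
  n5: DF=∅

DF(n3) = ["n3", "n5"]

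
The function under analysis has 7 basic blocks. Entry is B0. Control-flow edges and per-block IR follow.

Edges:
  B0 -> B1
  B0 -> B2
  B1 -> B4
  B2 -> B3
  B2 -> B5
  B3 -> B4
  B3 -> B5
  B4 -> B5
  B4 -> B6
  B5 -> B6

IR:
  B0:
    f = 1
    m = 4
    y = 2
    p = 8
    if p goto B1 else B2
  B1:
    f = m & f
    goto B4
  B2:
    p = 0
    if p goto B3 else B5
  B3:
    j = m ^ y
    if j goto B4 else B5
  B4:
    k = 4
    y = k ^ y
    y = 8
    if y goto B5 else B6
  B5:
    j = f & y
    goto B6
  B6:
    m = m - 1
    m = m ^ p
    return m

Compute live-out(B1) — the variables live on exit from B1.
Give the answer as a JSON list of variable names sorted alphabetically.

def/use:
  B0: {f,m,p,y} / ∅
  B1: {f} / {f,m}
  B2: {p} / ∅
  B3: {j} / {m,y}
  B4: {k,y} / {y}
  B5: {j} / {f,y}
  B6: {m} / {m,p}

Liveness:
  B0: in=∅ out={f,m,p,y}
  B1: in={f,m,p,y} out={f,m,p,y}
  B2: in={f,m,y} out={f,m,p,y}
  B3: in={f,m,p,y} out={f,m,p,y}
  B4: in={f,m,p,y} out={f,m,p,y}
  B5: in={f,m,p,y} out={m,p}
  B6: in={m,p} out=∅

live-out(B1) = ["f", "m", "p", "y"]

Answer: ["f", "m", "p", "y"]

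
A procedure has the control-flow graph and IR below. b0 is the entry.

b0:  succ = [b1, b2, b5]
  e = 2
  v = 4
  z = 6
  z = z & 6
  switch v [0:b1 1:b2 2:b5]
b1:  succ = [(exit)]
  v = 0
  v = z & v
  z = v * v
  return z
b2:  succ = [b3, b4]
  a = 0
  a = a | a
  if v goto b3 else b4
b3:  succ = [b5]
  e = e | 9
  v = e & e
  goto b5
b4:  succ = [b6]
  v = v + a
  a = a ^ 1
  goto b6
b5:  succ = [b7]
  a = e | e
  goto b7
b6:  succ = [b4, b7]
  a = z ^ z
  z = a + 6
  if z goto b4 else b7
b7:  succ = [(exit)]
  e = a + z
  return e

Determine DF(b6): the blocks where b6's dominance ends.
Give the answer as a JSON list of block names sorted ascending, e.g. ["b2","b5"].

idom tree: b1←b0 b2←b0 b3←b2 b4←b2 b5←b0 b6←b4 b7←b0
Join-block Dom:
  b4: preds {b2,b6}: {b0,b2} ∩ {b0,b2,b4,b6} = {b0,b2}; idom=b2
  b5: preds {b0,b3}: {b0} ∩ {b0,b2,b3} = {b0}; idom=b0
  b7: preds {b5,b6}: {b0,b5} ∩ {b0,b2,b4,b6} = {b0}; idom=b0

DF derivation:
  join b4 pred b2: · stop@b2
  join b4 pred b6: b6→b4 stop@b2
  join b5 pred b0: · stop@b0
  join b5 pred b3: b3→b2 stop@b0
  join b7 pred b5: b5 stop@b0
  join b7 pred b6: b6→b4→b2 stop@b0
  DF(b0)=∅
  DF(b1)=∅
  DF(b2)={b5,b7}
  DF(b3)={b5}
  DF(b4)={b4,b7}
  DF(b5)={b7}
  DF(b6)={b4,b7}
  DF(b7)=∅

DF(b6) = ["b4", "b7"]

Answer: ["b4", "b7"]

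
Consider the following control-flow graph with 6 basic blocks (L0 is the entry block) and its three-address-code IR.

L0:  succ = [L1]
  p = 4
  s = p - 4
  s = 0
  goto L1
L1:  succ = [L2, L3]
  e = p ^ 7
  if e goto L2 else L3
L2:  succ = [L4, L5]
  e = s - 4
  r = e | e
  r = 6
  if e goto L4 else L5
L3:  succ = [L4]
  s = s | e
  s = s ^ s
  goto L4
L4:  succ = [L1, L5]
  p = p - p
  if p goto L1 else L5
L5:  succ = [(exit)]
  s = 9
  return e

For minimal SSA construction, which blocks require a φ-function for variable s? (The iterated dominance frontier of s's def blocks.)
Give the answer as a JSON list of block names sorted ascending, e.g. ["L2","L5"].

idom tree: L1←L0 L2←L1 L3←L1 L4←L1 L5←L1
Dom∩ at merges:
  L1: preds {L0,L4}: {L0} ∩ {L0,L1,L4} = {L0}; idom=L0
  L4: preds {L2,L3}: {L0,L1,L2} ∩ {L0,L1,L3} = {L0,L1}; idom=L1
  L5: preds {L2,L4}: {L0,L1,L2} ∩ {L0,L1,L4} = {L0,L1}; idom=L1

Frontier:
  L1←L0: walk · to L0
  L1←L4: walk L4→L1 to L0
  L4←L2: walk L2 to L1
  L4←L3: walk L3 to L1
  L5←L2: walk L2 to L1
  L5←L4: walk L4 to L1
  L0: DF=∅
  L1: DF={L1}
  L2: DF={L4,L5}
  L3: DF={L4}
  L4: DF={L1,L5}
  L5: DF=∅

φ for s: defs {L0,L3,L5}
  DF⁺ = {L1,L4,L5}

Answer: ["L1", "L4", "L5"]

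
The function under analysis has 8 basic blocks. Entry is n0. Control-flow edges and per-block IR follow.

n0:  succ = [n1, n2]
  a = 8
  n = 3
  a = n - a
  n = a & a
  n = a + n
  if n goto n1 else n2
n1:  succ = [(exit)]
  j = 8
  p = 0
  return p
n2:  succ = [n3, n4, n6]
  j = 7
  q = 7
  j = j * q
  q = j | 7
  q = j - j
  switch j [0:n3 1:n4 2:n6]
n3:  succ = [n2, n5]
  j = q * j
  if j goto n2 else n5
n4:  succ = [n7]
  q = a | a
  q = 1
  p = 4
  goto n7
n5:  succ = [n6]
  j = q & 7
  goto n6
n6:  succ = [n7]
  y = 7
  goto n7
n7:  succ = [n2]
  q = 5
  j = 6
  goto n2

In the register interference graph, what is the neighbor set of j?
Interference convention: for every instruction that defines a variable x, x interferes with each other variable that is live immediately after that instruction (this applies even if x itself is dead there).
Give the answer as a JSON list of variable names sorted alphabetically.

Answer: ["a", "q"]

Derivation:
Per-block:
  n0: {a,n} / ∅
  n1: {j,p} / ∅
  n2: {j,q} / ∅
  n3: {j} / {j,q}
  n4: {p,q} / {a}
  n5: {j} / {q}
  n6: {y} / ∅
  n7: {j,q} / ∅

Backward fixpoint:
  n0 li=∅ lo={a}
  n1 li=∅ lo=∅
  n2 li={a} lo={a,j,q}
  n3 li={a,j,q} lo={a,q}
  n4 li={a} lo={a}
  n5 li={a,q} lo={a}
  n6 li={a} lo={a}
  n7 li={a} lo={a}

Interference:
  a — {j,n,p,q,y}
  j — {a,q}
  n — {a}
  p — {a}
  q — {a,j}
  y — {a}

N(j) = ["a", "q"]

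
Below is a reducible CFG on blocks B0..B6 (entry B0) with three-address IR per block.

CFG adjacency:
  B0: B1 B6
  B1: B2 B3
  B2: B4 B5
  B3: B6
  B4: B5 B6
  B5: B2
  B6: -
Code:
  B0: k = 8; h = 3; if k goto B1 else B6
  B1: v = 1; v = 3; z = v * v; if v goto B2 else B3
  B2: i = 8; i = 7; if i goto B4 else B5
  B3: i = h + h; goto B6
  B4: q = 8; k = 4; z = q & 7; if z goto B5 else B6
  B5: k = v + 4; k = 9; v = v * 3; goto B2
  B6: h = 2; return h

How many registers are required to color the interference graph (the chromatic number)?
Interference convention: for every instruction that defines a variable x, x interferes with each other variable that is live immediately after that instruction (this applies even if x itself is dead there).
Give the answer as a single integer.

Per-block:
  B0: def={h,k} ue=∅
  B1: def={v,z} ue=∅
  B2: def={i} ue=∅
  B3: def={i} ue={h}
  B4: def={k,q,z} ue=∅
  B5: def={k,v} ue={v}
  B6: def={h} ue=∅

Backward fixpoint:
  B0 li=∅ lo={h}
  B1 li={h} lo={h,v}
  B2 li={v} lo={v}
  B3 li={h} lo=∅
  B4 li={v} lo={v}
  B5 li={v} lo={v}
  B6 li=∅ lo=∅

Conflict graph:
  h: {k,v,z}
  i: {v}
  k: {h,q,v}
  q: {k,v}
  v: {h,i,k,q,z}
  z: {h,v}

Registers:
  clique {h,k,v} ⇒ need ≥ 3
  3-colouring: R0={v}  R1={h,i,q}  R2={k,z}
  χ = 3

Answer: 3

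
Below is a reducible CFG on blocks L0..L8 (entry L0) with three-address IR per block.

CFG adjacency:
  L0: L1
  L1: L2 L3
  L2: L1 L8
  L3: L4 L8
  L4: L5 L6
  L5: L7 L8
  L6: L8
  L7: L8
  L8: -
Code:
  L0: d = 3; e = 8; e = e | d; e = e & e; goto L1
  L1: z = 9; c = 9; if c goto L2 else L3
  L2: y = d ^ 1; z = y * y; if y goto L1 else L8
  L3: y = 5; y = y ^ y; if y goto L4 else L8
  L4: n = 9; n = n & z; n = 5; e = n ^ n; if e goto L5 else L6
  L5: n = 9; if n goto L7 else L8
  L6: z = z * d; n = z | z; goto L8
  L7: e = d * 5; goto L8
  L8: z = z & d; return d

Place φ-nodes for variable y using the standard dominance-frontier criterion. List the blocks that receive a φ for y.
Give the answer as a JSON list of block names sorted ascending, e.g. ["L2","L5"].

Answer: ["L1", "L8"]

Derivation:
idom tree: L1←L0 L2←L1 L3←L1 L4←L3 L5←L4 L6←L4 L7←L5 L8←L1
Dom at joins:
  L1: preds {L0,L2}: {L0} ∩ {L0,L1,L2} = {L0}; idom=L0
  L8: preds {L2,L3,L5,L6,L7}: {L0,L1,L2} ∩ {L0,L1,L3} ∩ {L0,L1,L3,L4,L5} ∩ {L0,L1,L3,L4,L6} ∩ {L0,L1,L3,L4,L5,L7} = {L0,L1}; idom=L1

DF walk-up:
  L1←L0: walk · to L0
  L1←L2: walk L2→L1 to L0
  L8←L2: walk L2 to L1
  L8←L3: walk L3 to L1
  L8←L5: walk L5→L4→L3 to L1
  L8←L6: walk L6→L4→L3 to L1
  L8←L7: walk L7→L5→L4→L3 to L1
  L0 → ∅
  L1 → {L1}
  L2 → {L1,L8}
  L3 → {L8}
  L4 → {L8}
  L5 → {L8}
  L6 → {L8}
  L7 → {L8}
  L8 → ∅

φ for y: defs {L2,L3}
  DF⁺ = {L1,L8}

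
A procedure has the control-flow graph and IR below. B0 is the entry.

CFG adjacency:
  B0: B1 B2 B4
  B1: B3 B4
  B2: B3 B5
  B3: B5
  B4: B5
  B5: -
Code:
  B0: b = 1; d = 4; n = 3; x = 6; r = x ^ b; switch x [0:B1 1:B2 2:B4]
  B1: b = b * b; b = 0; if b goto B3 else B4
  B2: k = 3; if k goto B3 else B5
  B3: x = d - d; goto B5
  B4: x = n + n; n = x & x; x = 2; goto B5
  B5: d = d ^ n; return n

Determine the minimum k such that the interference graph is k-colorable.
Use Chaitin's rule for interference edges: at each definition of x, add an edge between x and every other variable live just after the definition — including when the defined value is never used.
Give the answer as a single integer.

Answer: 5

Analysis:
Per-block:
  B0: {b,d,n,r,x} / ∅
  B1: {b} / {b}
  B2: {k} / ∅
  B3: {x} / {d}
  B4: {n,x} / {n}
  B5: {d} / {d,n}

Backward fixpoint:
  B0: in=∅ out={b,d,n}
  B1: in={b,d,n} out={d,n}
  B2: in={d,n} out={d,n}
  B3: in={d,n} out={d,n}
  B4: in={d,n} out={d,n}
  B5: in={d,n} out=∅

Interfere edges:
  b↔{d,n,r,x}
  d↔{b,k,n,r,x}
  k↔{d,n}
  n↔{b,d,k,r,x}
  r↔{b,d,n,x}
  x↔{b,d,n,r}

Registers:
  {b,d,n,r,x} pairwise interfere (5-clique) ⇒ χ ≥ 5
  5-colouring: c0={d}  c1={n}  c2={b,k}  c3={r}  c4={x}
  χ = 5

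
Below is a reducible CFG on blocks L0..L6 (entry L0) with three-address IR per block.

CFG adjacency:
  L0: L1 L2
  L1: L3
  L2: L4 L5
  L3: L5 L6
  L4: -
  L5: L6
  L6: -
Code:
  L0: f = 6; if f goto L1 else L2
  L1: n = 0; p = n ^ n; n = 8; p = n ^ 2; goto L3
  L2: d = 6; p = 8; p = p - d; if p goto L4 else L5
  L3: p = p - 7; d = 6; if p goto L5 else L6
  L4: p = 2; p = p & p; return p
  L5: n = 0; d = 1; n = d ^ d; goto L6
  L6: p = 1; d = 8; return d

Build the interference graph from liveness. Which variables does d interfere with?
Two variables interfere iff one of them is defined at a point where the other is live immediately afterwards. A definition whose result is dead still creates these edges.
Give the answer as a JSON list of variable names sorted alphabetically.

Answer: ["p"]

Derivation:
Block summaries:
  L0: {f} / ∅
  L1: {n,p} / ∅
  L2: {d,p} / ∅
  L3: {d,p} / {p}
  L4: {p} / ∅
  L5: {d,n} / ∅
  L6: {d,p} / ∅

Backward fixpoint:
  L0 li=∅ lo=∅
  L1 li=∅ lo={p}
  L2 li=∅ lo=∅
  L3 li={p} lo=∅
  L4 li=∅ lo=∅
  L5 li=∅ lo=∅
  L6 li=∅ lo=∅

Interfere edges:
  d — {p}
  f — ∅
  n — ∅
  p — {d}

N(d) = ["p"]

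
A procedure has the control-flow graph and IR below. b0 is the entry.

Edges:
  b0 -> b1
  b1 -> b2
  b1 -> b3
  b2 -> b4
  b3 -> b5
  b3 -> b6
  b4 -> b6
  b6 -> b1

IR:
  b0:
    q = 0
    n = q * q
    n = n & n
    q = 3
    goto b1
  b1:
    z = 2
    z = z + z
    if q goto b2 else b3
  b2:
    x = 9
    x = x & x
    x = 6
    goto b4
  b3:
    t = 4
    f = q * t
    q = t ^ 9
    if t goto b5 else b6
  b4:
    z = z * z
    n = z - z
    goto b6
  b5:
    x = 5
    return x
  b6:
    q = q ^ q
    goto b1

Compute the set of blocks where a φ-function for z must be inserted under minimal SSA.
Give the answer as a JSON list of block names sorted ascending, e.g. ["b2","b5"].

Answer: ["b1", "b6"]

Analysis:
idom tree: b1←b0 b2←b1 b3←b1 b4←b2 b5←b3 b6←b1
Join-block Dom:
  b1: preds {b0,b6}: {b0} ∩ {b0,b1,b6} = {b0}; idom=b0
  b6: preds {b3,b4}: {b0,b1,b3} ∩ {b0,b1,b2,b4} = {b0,b1}; idom=b1

DF walk-up:
  b1←b0: walk · to b0
  b1←b6: walk b6→b1 to b0
  b6←b3: walk b3 to b1
  b6←b4: walk b4→b2 to b1
  b0: DF=∅
  b1: DF={b1}
  b2: DF={b6}
  b3: DF={b6}
  b4: DF={b6}
  b5: DF=∅
  b6: DF={b1}

φ for z: defs {b1,b4}
  DF⁺ = {b1,b6}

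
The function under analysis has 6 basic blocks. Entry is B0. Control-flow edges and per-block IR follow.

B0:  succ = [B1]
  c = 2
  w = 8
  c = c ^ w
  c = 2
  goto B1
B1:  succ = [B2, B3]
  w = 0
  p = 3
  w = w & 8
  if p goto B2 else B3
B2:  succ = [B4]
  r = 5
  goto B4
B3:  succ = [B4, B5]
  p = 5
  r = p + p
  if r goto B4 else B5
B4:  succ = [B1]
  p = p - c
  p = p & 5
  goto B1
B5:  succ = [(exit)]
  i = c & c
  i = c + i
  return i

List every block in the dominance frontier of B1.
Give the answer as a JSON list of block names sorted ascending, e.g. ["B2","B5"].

Answer: ["B1"]

Working:
idom tree: B1←B0 B2←B1 B3←B1 B4←B1 B5←B3
Join-block Dom:
  B1: preds {B0,B4}: {B0} ∩ {B0,B1,B4} = {B0}; idom=B0
  B4: preds {B2,B3}: {B0,B1,B2} ∩ {B0,B1,B3} = {B0,B1}; idom=B1

Frontier:
  join B1 pred B0: · stop@B0
  join B1 pred B4: B4→B1 stop@B0
  join B4 pred B2: B2 stop@B1
  join B4 pred B3: B3 stop@B1
  B0: DF=∅
  B1: DF={B1}
  B2: DF={B4}
  B3: DF={B4}
  B4: DF={B1}
  B5: DF=∅

DF(B1) = ["B1"]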